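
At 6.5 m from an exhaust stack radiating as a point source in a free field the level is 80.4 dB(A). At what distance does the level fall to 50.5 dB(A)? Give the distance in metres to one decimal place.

The 29.9 dB drop corresponds to a distance ratio of 10^(29.9/20) for a point source.
r₂ = 6.5·10^((80.4−50.5)/20) = 6.5·10^(29.9/20) = 203.20 m.

203.2 m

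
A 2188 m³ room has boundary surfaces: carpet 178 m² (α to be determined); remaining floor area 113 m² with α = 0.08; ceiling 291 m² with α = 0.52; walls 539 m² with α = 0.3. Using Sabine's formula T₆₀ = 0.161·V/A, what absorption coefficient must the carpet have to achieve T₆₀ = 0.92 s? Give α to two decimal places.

From T₆₀ = 0.161·V/A, the target T₆₀ = 0.92 s needs A = 0.161·2188/0.92 = 382.90 m².
Absorption from the other surfaces = 113·0.08 + 291·0.52 + 539·0.3 = 322.06 m², so the carpet must supply 60.84 m² over 178 m².
α = 60.84/178 = 0.342.

0.34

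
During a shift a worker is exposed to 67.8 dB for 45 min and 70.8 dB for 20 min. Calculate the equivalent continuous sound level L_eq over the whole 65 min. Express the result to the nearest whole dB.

The energy average is taken in the linear domain: L_eq = 10·log₁₀[(Σ tᵢ·10^(Lᵢ/10))/T], T = 65 min.
Σ tᵢ·10^(Lᵢ/10) = 45·10^(67.8/10) + 20·10^(70.8/10) = 5.116e+08.
L_eq = 10·log₁₀(5.116e+08/65) = 68.96 dB.

69 dB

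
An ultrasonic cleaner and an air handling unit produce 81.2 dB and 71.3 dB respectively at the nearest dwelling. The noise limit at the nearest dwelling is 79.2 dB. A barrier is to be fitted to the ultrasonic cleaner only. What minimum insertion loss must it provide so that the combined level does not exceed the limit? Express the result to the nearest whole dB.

3 dB

Everything except the ultrasonic cleaner sums to 10^(71.3/10) = 1.349e+07 in linear terms, 71.30 dB.
The limit corresponds to 10^(79.2/10) = 8.318e+07; subtracting the fixed part leaves 6.969e+07 for the ultrasonic cleaner, i.e. 78.43 dB.
Required insertion loss = 81.2 − 78.43 = 2.77 dB.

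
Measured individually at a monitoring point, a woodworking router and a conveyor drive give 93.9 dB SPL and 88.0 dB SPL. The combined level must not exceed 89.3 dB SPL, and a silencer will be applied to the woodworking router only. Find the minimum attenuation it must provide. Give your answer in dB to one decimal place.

Everything except the woodworking router sums to 10^(88.0/10) = 6.310e+08 in linear terms, 88.00 dB SPL.
The limit corresponds to 10^(89.3/10) = 8.511e+08; subtracting the fixed part leaves 2.202e+08 for the woodworking router, i.e. 83.43 dB SPL.
So the woodworking router must be reduced from 93.9 to 83.43 dB SPL: IL = 10.47 dB.

10.5 dB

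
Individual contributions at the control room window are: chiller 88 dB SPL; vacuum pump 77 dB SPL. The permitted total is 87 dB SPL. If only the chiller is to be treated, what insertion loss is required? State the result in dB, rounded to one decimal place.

Fixed contribution from the other source: Σ 10^(L/10) = 10^(77/10) = 5.012e+07 (77.00 dB SPL).
To meet 87 dB SPL overall, the treated chiller may contribute at most 10^(87/10) − 5.012e+07 = 4.511e+08, i.e. 86.54 dB SPL.
So the chiller must be reduced from 88 to 86.54 dB SPL: IL = 1.46 dB.

1.5 dB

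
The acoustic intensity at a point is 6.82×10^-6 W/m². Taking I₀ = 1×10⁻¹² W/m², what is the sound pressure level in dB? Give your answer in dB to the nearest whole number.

L = 10·log₁₀(I/I₀) = 10·log₁₀(6.82×10^-6/10⁻¹²) = 10·log₁₀(6.82×10^6).
L = 10·(0.8338 + 6) = 68.34 dB.

68 dB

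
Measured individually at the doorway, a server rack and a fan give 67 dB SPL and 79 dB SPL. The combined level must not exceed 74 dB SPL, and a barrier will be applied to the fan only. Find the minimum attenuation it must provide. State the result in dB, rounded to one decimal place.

Everything except the fan sums to 10^(67/10) = 5.012e+06 in linear terms, 67.00 dB SPL.
The limit corresponds to 10^(74/10) = 2.512e+07; subtracting the fixed part leaves 2.011e+07 for the fan, i.e. 73.03 dB SPL.
So the fan must be reduced from 79 to 73.03 dB SPL: IL = 5.97 dB.

6.0 dB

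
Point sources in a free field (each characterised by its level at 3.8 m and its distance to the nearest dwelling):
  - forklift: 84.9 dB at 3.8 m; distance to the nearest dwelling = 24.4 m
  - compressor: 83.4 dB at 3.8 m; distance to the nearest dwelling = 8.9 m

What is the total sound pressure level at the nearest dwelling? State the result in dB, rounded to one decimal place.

76.8 dB

Apply inverse-square spreading to bring every level to the receiver, then sum 10^(L/10).
forklift: 84.9 − 20·log₁₀(24.4/3.8) = 84.9 − 16.15 = 68.75 dB.
compressor: 83.4 − 20·log₁₀(8.9/3.8) = 83.4 − 7.39 = 76.01 dB.
Σ 10^(L/10) = 4.738e+07 → L_total = 10·log₁₀(4.738e+07) = 76.76 dB.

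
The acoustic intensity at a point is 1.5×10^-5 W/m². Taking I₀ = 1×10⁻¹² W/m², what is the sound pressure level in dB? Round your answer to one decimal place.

L = 10·log₁₀(I/I₀) = 10·log₁₀(1.5×10^-5/10⁻¹²) = 10·log₁₀(1.5×10^7).
L = 10·(0.1761 + 7) = 71.76 dB.

71.8 dB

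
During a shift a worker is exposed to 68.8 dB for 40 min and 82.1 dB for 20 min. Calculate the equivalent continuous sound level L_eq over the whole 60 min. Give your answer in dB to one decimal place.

77.7 dB

Weight each interval's intensity by its duration and average over T = 60 min:
Σ tᵢ·10^(Lᵢ/10) = 40·10^(68.8/10) + 20·10^(82.1/10) = 3.547e+09.
L_eq = 10·log₁₀(3.547e+09/60) = 77.72 dB.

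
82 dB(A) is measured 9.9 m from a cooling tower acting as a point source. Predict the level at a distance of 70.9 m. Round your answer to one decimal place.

Point-source attenuation: ΔL = 20·log₁₀(r₂/r₁) = 20·log₁₀(70.9/9.9) = 17.100 dB.
L₂ = 82 − 20·log₁₀(70.9/9.9) = 82 − 17.100 = 64.90 dB(A).

64.9 dB(A)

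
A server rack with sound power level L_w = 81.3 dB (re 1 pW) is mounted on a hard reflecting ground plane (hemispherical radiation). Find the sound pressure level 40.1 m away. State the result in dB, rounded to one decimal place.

41.3 dB

Free-field hemispherical radiation: L_p = L_w − 10·log₁₀(2π·r²), r = 40.1 m.
2π·r² = 1.01e+04 m², 10·log₁₀ of that is 40.045 dB.
L_p = 81.3 − 40.045 = 41.26 dB.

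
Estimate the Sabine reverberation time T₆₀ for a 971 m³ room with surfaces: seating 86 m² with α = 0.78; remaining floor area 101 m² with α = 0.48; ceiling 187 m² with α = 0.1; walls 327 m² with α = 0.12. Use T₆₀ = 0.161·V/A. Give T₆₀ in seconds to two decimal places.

Summing Sᵢαᵢ: 86·0.78 + 101·0.48 + 187·0.1 + 327·0.12 = 173.50 m².
T₆₀ = 0.161·V/A = 0.161·971/173.50 = 0.901 s.

0.90 s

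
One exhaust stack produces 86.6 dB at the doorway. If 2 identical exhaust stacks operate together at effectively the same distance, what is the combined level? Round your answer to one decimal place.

89.6 dB

With 2 equal, uncorrelated contributions the intensity is 2× that of one unit, giving a rise of 10·log₁₀ 2.
L_total = 86.6 + 10·log₁₀(2) = 86.6 + 3.010 = 89.61 dB.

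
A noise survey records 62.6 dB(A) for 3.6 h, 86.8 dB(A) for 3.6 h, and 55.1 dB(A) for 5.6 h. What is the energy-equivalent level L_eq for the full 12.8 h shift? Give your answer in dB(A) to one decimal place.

The energy average is taken in the linear domain: L_eq = 10·log₁₀[(Σ tᵢ·10^(Lᵢ/10))/T], T = 12.8 h.
Σ tᵢ·10^(Lᵢ/10) = 3.6·10^(62.6/10) + 3.6·10^(86.8/10) + 5.6·10^(55.1/10) = 1.731e+09.
L_eq = 10·log₁₀(1.731e+09/12.8) = 81.31 dB(A).

81.3 dB(A)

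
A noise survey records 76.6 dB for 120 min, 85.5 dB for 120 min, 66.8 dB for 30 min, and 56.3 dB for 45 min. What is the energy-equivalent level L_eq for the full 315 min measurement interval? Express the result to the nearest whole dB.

82 dB

The energy average is taken in the linear domain: L_eq = 10·log₁₀[(Σ tᵢ·10^(Lᵢ/10))/T], T = 315 min.
Σ tᵢ·10^(Lᵢ/10) = 120·10^(76.6/10) + 120·10^(85.5/10) + 30·10^(66.8/10) + 45·10^(56.3/10) = 4.823e+10.
L_eq = 10·log₁₀(4.823e+10/315) = 81.85 dB.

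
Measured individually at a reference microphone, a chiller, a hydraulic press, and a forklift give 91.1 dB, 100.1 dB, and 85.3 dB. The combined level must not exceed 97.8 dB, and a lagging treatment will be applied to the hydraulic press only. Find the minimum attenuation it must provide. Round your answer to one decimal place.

3.7 dB

Everything except the hydraulic press sums to 10^(91.1/10) + 10^(85.3/10) = 1.627e+09 in linear terms, 92.11 dB.
The limit corresponds to 10^(97.8/10) = 6.026e+09; subtracting the fixed part leaves 4.399e+09 for the hydraulic press, i.e. 96.43 dB.
So the hydraulic press must be reduced from 100.1 to 96.43 dB: IL = 3.67 dB.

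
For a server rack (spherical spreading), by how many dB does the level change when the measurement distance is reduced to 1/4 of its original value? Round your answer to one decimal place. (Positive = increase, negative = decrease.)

With spherical spreading the level changes by −20·log₁₀(r₂/r₁).
ΔL = −20·log₁₀(0.25) = +12.04 dB.

+12.0 dB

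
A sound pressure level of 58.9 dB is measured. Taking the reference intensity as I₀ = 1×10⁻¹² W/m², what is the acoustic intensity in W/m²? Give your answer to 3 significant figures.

I/I₀ = 10^(58.9/10) = 7.762e+05, so I = 7.762e+05 × 10⁻¹² W/m².

7.76e-07 W/m²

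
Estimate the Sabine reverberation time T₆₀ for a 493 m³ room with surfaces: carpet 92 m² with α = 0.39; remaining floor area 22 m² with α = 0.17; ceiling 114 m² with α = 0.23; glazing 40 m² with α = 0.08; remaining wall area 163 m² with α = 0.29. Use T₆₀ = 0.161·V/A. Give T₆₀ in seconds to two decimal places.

0.68 s

Summing Sᵢαᵢ: 92·0.39 + 22·0.17 + 114·0.23 + 40·0.08 + 163·0.29 = 116.31 m².
T₆₀ = 0.161 × 493 / 116.31 = 0.682 s.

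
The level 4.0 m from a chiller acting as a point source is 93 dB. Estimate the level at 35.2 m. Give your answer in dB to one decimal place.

Point-source attenuation: ΔL = 20·log₁₀(r₂/r₁) = 20·log₁₀(35.2/4.0) = 18.890 dB.
L₂ = 93 − 20·log₁₀(35.2/4.0) = 93 − 18.890 = 74.11 dB.

74.1 dB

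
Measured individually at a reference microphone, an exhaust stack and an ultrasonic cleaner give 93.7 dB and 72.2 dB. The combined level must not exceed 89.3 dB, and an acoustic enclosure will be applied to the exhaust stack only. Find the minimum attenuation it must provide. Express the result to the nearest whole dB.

4 dB

Fixed contribution from the other source: Σ 10^(L/10) = 10^(72.2/10) = 1.660e+07 (72.20 dB).
The limit corresponds to 10^(89.3/10) = 8.511e+08; subtracting the fixed part leaves 8.345e+08 for the exhaust stack, i.e. 89.21 dB.
Required insertion loss = 93.7 − 89.21 = 4.49 dB.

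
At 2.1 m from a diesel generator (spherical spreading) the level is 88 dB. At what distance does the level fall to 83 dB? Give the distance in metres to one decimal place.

3.7 m

Point-source spreading drops the level by 20·log₁₀(r₂/r₁); inverting, r₂/r₁ = 10^(ΔL/20).
r₂ = 2.1·10^((88−83)/20) = 2.1·10^(5.0/20) = 3.73 m.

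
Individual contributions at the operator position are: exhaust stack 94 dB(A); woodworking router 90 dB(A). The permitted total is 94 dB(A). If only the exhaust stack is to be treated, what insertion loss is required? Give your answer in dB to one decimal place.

Fixed contribution from the other source: Σ 10^(L/10) = 10^(90/10) = 1.000e+09 (90.00 dB(A)).
To meet 94 dB(A) overall, the treated exhaust stack may contribute at most 10^(94/10) − 1.000e+09 = 1.512e+09, i.e. 91.80 dB(A).
So the exhaust stack must be reduced from 94 to 91.80 dB(A): IL = 2.20 dB.

2.2 dB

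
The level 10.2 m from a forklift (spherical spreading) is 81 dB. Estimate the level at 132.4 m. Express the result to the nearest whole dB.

For a point source, L₂ = L₁ − 20·log₁₀(r₂/r₁).
L₂ = 81 − 20·log₁₀(132.4/10.2) = 81 − 22.266 = 58.73 dB.

59 dB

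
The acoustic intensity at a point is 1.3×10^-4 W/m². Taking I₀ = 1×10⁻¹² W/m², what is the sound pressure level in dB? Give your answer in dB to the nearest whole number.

Dividing by I₀ shifts the exponent by 12: I/I₀ = 1.3×10^8.
L = 10·(0.1139 + 8) = 81.14 dB.

81 dB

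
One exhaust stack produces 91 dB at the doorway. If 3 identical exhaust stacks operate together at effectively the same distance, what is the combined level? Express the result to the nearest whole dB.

With 3 equal, uncorrelated contributions the intensity is 3× that of one unit, giving a rise of 10·log₁₀ 3.
L_total = 91 + 10·log₁₀(3) = 91 + 4.771 = 95.77 dB.

96 dB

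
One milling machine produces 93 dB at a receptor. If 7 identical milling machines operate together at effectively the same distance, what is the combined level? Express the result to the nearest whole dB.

L_total = L₁ + 10·log₁₀ N for N identical incoherent sources.
L_total = 93 + 10·log₁₀(7) = 93 + 8.451 = 101.45 dB.

101 dB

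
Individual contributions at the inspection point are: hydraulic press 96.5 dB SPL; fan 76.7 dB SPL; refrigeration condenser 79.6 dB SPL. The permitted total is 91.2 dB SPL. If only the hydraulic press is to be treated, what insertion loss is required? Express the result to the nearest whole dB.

Fixed contribution from the other sources: Σ 10^(L/10) = 10^(76.7/10) + 10^(79.6/10) = 1.380e+08 (81.40 dB SPL).
To meet 91.2 dB SPL overall, the treated hydraulic press may contribute at most 10^(91.2/10) − 1.380e+08 = 1.180e+09, i.e. 90.72 dB SPL.
So the hydraulic press must be reduced from 96.5 to 90.72 dB SPL: IL = 5.78 dB.

6 dB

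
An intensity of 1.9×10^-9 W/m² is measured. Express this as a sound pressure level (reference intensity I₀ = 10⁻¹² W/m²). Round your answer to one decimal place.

Dividing by I₀ shifts the exponent by 12: I/I₀ = 1.9×10^3.
L = 10·(0.2788 + 3) = 32.79 dB.

32.8 dB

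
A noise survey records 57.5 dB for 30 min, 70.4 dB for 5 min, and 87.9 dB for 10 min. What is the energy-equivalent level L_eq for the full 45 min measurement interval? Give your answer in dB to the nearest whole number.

81 dB

L_eq = 10·log₁₀[(1/T)·Σ tᵢ·10^(Lᵢ/10)] with T = 45 min.
Σ tᵢ·10^(Lᵢ/10) = 30·10^(57.5/10) + 5·10^(70.4/10) + 10·10^(87.9/10) = 6.238e+09.
L_eq = 10·log₁₀(6.238e+09/45) = 81.42 dB.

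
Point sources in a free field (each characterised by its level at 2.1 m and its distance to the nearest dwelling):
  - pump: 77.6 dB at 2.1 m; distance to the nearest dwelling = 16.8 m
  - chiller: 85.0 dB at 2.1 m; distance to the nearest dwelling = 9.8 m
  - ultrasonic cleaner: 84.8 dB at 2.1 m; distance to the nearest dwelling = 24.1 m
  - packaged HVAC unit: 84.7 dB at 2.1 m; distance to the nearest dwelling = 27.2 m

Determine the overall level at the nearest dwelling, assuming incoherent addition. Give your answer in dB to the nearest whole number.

Apply inverse-square spreading to bring every level to the receiver, then sum 10^(L/10).
pump: 77.6 − 20·log₁₀(16.8/2.1) = 77.6 − 18.06 = 59.54 dB.
chiller: 85.0 − 20·log₁₀(9.8/2.1) = 85.0 − 13.38 = 71.62 dB.
ultrasonic cleaner: 84.8 − 20·log₁₀(24.1/2.1) = 84.8 − 21.20 = 63.60 dB.
packaged HVAC unit: 84.7 − 20·log₁₀(27.2/2.1) = 84.7 − 22.25 = 62.45 dB.
Σ 10^(L/10) = 1.947e+07 → L_total = 10·log₁₀(1.947e+07) = 72.89 dB.

73 dB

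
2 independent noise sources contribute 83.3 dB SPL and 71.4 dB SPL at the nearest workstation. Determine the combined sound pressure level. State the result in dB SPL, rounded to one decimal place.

83.6 dB SPL

Incoherent sources combine by intensity addition: L_total = 10·log₁₀(Σ 10^(L_i/10)).
Σ 10^(L/10) = 10^(83.3/10) + 10^(71.4/10) = 2.276e+08.
L_total = 10·log₁₀(2.276e+08) = 83.57 dB SPL.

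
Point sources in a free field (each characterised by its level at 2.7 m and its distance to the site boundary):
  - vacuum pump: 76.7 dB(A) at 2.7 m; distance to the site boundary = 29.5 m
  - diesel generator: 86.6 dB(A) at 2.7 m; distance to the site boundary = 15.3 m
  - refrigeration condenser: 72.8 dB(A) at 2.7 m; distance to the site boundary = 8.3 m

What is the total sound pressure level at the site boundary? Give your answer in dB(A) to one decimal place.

First find each source's level at the receiver (point-source: −20·log₁₀(r/r_ref)), then combine on an intensity basis.
vacuum pump: 76.7 − 20·log₁₀(29.5/2.7) = 76.7 − 20.77 = 55.93 dB(A).
diesel generator: 86.6 − 20·log₁₀(15.3/2.7) = 86.6 − 15.07 = 71.53 dB(A).
refrigeration condenser: 72.8 − 20·log₁₀(8.3/2.7) = 72.8 − 9.75 = 63.05 dB(A).
Σ 10^(L/10) = 1.664e+07 → L_total = 10·log₁₀(1.664e+07) = 72.21 dB(A).

72.2 dB(A)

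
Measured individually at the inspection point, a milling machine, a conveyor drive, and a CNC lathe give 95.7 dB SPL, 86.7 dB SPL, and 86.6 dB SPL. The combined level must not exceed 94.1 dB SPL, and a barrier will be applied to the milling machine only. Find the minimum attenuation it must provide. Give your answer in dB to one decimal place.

Everything except the milling machine sums to 10^(86.7/10) + 10^(86.6/10) = 9.248e+08 in linear terms, 89.66 dB SPL.
To meet 94.1 dB SPL overall, the treated milling machine may contribute at most 10^(94.1/10) − 9.248e+08 = 1.646e+09, i.e. 92.16 dB SPL.
Required insertion loss = 95.7 − 92.16 = 3.54 dB.

3.5 dB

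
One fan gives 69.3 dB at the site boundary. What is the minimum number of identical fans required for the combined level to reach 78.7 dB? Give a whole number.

9

The shortfall is 78.7 − 69.3 = 9.4 dB, and N units add 10·log₁₀ N, so need 10·log₁₀ N ≥ 9.4.
N ≥ 10^(9.4/10) = 8.710, so N = 9.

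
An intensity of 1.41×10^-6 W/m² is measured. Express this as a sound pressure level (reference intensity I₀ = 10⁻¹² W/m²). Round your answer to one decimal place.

61.5 dB

I/I₀ = 1.41×10^-6/10⁻¹² = 1.41×10^6, and L = 10·log₁₀(I/I₀).
L = 10·(0.1492 + 6) = 61.49 dB.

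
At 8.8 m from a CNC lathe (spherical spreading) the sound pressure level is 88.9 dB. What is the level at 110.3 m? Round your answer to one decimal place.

66.9 dB

Point-source attenuation: ΔL = 20·log₁₀(r₂/r₁) = 20·log₁₀(110.3/8.8) = 21.962 dB.
L₂ = 88.9 − 20·log₁₀(110.3/8.8) = 88.9 − 21.962 = 66.94 dB.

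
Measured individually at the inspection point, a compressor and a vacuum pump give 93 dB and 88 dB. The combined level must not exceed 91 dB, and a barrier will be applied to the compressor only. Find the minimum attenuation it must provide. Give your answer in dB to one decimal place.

5.0 dB

Everything except the compressor sums to 10^(88/10) = 6.310e+08 in linear terms, 88.00 dB.
The limit corresponds to 10^(91/10) = 1.259e+09; subtracting the fixed part leaves 6.280e+08 for the compressor, i.e. 87.98 dB.
So the compressor must be reduced from 93 to 87.98 dB: IL = 5.02 dB.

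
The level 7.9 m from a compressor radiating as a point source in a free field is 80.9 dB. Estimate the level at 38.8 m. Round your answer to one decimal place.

For a point source, L₂ = L₁ − 20·log₁₀(r₂/r₁).
L₂ = 80.9 − 20·log₁₀(38.8/7.9) = 80.9 − 13.824 = 67.08 dB.

67.1 dB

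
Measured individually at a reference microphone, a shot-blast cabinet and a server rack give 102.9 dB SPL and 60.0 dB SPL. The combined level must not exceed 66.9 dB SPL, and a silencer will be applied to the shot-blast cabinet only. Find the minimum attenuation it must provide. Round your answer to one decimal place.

Fixed contribution from the other source: Σ 10^(L/10) = 10^(60.0/10) = 1.000e+06 (60.00 dB SPL).
To meet 66.9 dB SPL overall, the treated shot-blast cabinet may contribute at most 10^(66.9/10) − 1.000e+06 = 3.898e+06, i.e. 65.91 dB SPL.
Required insertion loss = 102.9 − 65.91 = 36.99 dB.

37.0 dB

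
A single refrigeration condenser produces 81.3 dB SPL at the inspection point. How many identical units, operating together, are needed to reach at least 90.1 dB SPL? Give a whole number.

8

N identical sources give L₁ + 10·log₁₀ N, so require 10·log₁₀ N ≥ 90.1 − 81.3 = 8.8 dB.
N ≥ 10^(8.8/10) = 7.586, so N = 8.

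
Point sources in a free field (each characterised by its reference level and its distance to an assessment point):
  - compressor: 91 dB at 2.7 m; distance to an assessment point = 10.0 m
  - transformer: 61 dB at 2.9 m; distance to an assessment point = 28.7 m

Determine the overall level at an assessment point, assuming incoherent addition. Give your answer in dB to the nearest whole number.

80 dB

Propagate each source to the receiver with L = L_ref − 20·log₁₀(r/r_ref), then add intensities.
compressor: 91 − 20·log₁₀(10.0/2.7) = 91 − 11.37 = 79.63 dB.
transformer: 61 − 20·log₁₀(28.7/2.9) = 61 − 19.91 = 41.09 dB.
Σ 10^(L/10) = 9.179e+07 → L_total = 10·log₁₀(9.179e+07) = 79.63 dB.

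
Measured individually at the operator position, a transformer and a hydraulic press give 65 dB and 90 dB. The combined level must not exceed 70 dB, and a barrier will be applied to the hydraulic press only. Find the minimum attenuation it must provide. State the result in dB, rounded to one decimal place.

21.7 dB

Fixed contribution from the other source: Σ 10^(L/10) = 10^(65/10) = 3.162e+06 (65.00 dB).
The limit corresponds to 10^(70/10) = 1.000e+07; subtracting the fixed part leaves 6.838e+06 for the hydraulic press, i.e. 68.35 dB.
So the hydraulic press must be reduced from 90 to 68.35 dB: IL = 21.65 dB.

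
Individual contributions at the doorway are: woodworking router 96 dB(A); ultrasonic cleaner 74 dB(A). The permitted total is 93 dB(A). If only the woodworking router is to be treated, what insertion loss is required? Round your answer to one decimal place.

3.1 dB

Fixed contribution from the other source: Σ 10^(L/10) = 10^(74/10) = 2.512e+07 (74.00 dB(A)).
To meet 93 dB(A) overall, the treated woodworking router may contribute at most 10^(93/10) − 2.512e+07 = 1.970e+09, i.e. 92.94 dB(A).
So the woodworking router must be reduced from 96 to 92.94 dB(A): IL = 3.06 dB.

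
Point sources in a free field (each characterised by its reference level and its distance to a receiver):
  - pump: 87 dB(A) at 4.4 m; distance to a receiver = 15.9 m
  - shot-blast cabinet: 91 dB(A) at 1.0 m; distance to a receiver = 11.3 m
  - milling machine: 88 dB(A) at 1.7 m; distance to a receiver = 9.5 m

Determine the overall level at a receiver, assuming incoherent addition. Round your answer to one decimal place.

Propagate each source to the receiver with L = L_ref − 20·log₁₀(r/r_ref), then add intensities.
pump: 87 − 20·log₁₀(15.9/4.4) = 87 − 11.16 = 75.84 dB(A).
shot-blast cabinet: 91 − 20·log₁₀(11.3/1.0) = 91 − 21.06 = 69.94 dB(A).
milling machine: 88 − 20·log₁₀(9.5/1.7) = 88 − 14.95 = 73.05 dB(A).
Σ 10^(L/10) = 6.844e+07 → L_total = 10·log₁₀(6.844e+07) = 78.35 dB(A).

78.4 dB(A)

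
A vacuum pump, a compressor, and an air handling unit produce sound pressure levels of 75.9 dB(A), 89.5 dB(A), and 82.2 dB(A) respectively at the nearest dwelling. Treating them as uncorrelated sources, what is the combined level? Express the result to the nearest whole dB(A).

90 dB(A)

Incoherent sources combine by intensity addition: L_total = 10·log₁₀(Σ 10^(L_i/10)).
Σ 10^(L/10) = 10^(75.9/10) + 10^(89.5/10) + 10^(82.2/10) = 1.096e+09.
L_total = 10·log₁₀(1.096e+09) = 90.40 dB(A).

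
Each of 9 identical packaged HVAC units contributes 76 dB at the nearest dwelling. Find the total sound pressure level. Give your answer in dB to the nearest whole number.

86 dB

N identical incoherent sources raise the level by 10·log₁₀ N.
L_total = 76 + 10·log₁₀(9) = 76 + 9.542 = 85.54 dB.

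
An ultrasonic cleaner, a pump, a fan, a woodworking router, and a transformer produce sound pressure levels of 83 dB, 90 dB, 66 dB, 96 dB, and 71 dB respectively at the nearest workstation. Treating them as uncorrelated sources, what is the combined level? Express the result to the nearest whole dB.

97 dB

Incoherent sources combine by intensity addition: L_total = 10·log₁₀(Σ 10^(L_i/10)).
Σ 10^(L/10) = 10^(83/10) + 10^(90/10) + 10^(66/10) + 10^(96/10) + 10^(71/10) = 5.197e+09.
L_total = 10·log₁₀(5.197e+09) = 97.16 dB.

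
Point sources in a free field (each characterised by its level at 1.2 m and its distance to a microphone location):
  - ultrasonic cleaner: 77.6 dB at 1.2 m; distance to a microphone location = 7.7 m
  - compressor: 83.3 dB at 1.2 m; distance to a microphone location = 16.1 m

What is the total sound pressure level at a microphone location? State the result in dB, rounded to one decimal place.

First find each source's level at the receiver (point-source: −20·log₁₀(r/r_ref)), then combine on an intensity basis.
ultrasonic cleaner: 77.6 − 20·log₁₀(7.7/1.2) = 77.6 − 16.15 = 61.45 dB.
compressor: 83.3 − 20·log₁₀(16.1/1.2) = 83.3 − 22.55 = 60.75 dB.
Σ 10^(L/10) = 2.585e+06 → L_total = 10·log₁₀(2.585e+06) = 64.13 dB.

64.1 dB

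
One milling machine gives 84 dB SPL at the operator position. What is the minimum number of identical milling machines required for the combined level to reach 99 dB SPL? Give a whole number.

32

The shortfall is 99 − 84 = 15.0 dB, and N units add 10·log₁₀ N, so need 10·log₁₀ N ≥ 15.0.
N ≥ 10^(15.0/10) = 31.623, so N = 32.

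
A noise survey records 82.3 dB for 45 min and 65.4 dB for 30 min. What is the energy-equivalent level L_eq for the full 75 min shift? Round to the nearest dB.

80 dB

The energy average is taken in the linear domain: L_eq = 10·log₁₀[(Σ tᵢ·10^(Lᵢ/10))/T], T = 75 min.
Σ tᵢ·10^(Lᵢ/10) = 45·10^(82.3/10) + 30·10^(65.4/10) = 7.746e+09.
L_eq = 10·log₁₀(7.746e+09/75) = 80.14 dB.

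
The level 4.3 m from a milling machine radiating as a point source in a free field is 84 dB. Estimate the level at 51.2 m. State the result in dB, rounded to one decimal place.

For a point source, L₂ = L₁ − 20·log₁₀(r₂/r₁).
L₂ = 84 − 20·log₁₀(51.2/4.3) = 84 − 21.516 = 62.48 dB.

62.5 dB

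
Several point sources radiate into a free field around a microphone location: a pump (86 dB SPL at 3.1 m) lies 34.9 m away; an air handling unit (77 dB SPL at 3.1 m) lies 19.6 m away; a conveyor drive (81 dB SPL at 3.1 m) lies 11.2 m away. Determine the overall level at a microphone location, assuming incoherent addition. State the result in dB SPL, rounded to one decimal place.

71.5 dB SPL

Apply inverse-square spreading to bring every level to the receiver, then sum 10^(L/10).
pump: 86 − 20·log₁₀(34.9/3.1) = 86 − 21.03 = 64.97 dB SPL.
air handling unit: 77 − 20·log₁₀(19.6/3.1) = 77 − 16.02 = 60.98 dB SPL.
conveyor drive: 81 − 20·log₁₀(11.2/3.1) = 81 − 11.16 = 69.84 dB SPL.
Σ 10^(L/10) = 1.404e+07 → L_total = 10·log₁₀(1.404e+07) = 71.47 dB SPL.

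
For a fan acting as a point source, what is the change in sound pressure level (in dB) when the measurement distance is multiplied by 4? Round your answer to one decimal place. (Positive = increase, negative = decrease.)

A point source loses 6 dB per doubling of distance; generally ΔL = −20·log₁₀(r₂/r₁).
ΔL = −20·log₁₀(4) = -12.04 dB.

-12.0 dB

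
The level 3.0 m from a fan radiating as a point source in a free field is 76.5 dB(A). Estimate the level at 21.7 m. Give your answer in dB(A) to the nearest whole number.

Point-source attenuation: ΔL = 20·log₁₀(r₂/r₁) = 20·log₁₀(21.7/3.0) = 17.187 dB.
L₂ = 76.5 − 20·log₁₀(21.7/3.0) = 76.5 − 17.187 = 59.31 dB(A).

59 dB(A)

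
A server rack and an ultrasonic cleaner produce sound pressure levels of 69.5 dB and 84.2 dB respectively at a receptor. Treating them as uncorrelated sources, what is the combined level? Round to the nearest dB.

Incoherent sources combine by intensity addition: L_total = 10·log₁₀(Σ 10^(L_i/10)).
Σ 10^(L/10) = 10^(69.5/10) + 10^(84.2/10) = 2.719e+08.
L_total = 10·log₁₀(2.719e+08) = 84.34 dB.

84 dB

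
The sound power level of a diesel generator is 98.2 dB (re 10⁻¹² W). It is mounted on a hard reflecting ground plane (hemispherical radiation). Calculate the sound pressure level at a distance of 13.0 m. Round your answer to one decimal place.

67.9 dB

L_p = L_w − 10·log₁₀(2π·r²) with r = 13.0 m.
2π·r² = 1062 m², 10·log₁₀ of that is 30.261 dB.
L_p = 98.2 − 30.261 = 67.94 dB.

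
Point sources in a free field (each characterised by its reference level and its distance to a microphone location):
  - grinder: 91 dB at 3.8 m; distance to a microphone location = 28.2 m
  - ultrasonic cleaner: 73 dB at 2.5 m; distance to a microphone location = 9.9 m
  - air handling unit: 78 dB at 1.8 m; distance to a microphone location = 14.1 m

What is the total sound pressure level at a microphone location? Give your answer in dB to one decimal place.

74.0 dB

First find each source's level at the receiver (point-source: −20·log₁₀(r/r_ref)), then combine on an intensity basis.
grinder: 91 − 20·log₁₀(28.2/3.8) = 91 − 17.41 = 73.59 dB.
ultrasonic cleaner: 73 − 20·log₁₀(9.9/2.5) = 73 − 11.95 = 61.05 dB.
air handling unit: 78 − 20·log₁₀(14.1/1.8) = 78 − 17.88 = 60.12 dB.
Σ 10^(L/10) = 2.516e+07 → L_total = 10·log₁₀(2.516e+07) = 74.01 dB.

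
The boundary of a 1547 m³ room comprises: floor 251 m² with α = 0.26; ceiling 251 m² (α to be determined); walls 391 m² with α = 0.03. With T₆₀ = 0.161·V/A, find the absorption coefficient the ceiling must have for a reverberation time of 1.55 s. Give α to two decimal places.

0.33

From T₆₀ = 0.161·V/A, the target T₆₀ = 1.55 s needs A = 0.161·1547/1.55 = 160.69 m².
Absorption from the other surfaces = 251·0.26 + 391·0.03 = 76.99 m², so the ceiling must supply 83.70 m² over 251 m².
α = 83.70/251 = 0.333.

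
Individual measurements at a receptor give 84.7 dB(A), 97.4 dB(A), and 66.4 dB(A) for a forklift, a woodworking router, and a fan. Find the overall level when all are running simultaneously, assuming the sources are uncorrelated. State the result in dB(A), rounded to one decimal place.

97.6 dB(A)

Incoherent sources combine by intensity addition: L_total = 10·log₁₀(Σ 10^(L_i/10)).
Σ 10^(L/10) = 10^(84.7/10) + 10^(97.4/10) + 10^(66.4/10) = 5.795e+09.
L_total = 10·log₁₀(5.795e+09) = 97.63 dB(A).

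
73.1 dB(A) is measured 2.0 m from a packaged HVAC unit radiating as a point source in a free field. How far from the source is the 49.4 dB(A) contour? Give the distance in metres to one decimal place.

30.6 m

For a point source L₁ − L₂ = 20·log₁₀(r₂/r₁), so r₂ = r₁·10^((L₁−L₂)/20).
r₂ = 2.0·10^((73.1−49.4)/20) = 2.0·10^(23.7/20) = 30.62 m.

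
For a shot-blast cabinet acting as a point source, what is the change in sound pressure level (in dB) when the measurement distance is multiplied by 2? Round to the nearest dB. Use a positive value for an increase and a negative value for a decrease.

-6 dB

With spherical spreading the level changes by −20·log₁₀(r₂/r₁).
ΔL = −20·log₁₀(2) = -6.02 dB.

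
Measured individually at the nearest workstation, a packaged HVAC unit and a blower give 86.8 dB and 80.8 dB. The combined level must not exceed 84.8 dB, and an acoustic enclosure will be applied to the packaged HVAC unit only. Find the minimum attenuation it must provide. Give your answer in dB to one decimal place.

Fixed contribution from the other source: Σ 10^(L/10) = 10^(80.8/10) = 1.202e+08 (80.80 dB).
To meet 84.8 dB overall, the treated packaged HVAC unit may contribute at most 10^(84.8/10) − 1.202e+08 = 1.818e+08, i.e. 82.60 dB.
Required insertion loss = 86.8 − 82.60 = 4.20 dB.

4.2 dB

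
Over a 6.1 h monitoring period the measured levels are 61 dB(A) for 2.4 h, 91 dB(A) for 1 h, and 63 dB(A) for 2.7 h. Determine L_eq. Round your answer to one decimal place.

83.2 dB(A)

Weight each interval's intensity by its duration and average over T = 6.1 h:
Σ tᵢ·10^(Lᵢ/10) = 2.4·10^(61/10) + 1·10^(91/10) + 2.7·10^(63/10) = 1.267e+09.
L_eq = 10·log₁₀(1.267e+09/6.1) = 83.18 dB(A).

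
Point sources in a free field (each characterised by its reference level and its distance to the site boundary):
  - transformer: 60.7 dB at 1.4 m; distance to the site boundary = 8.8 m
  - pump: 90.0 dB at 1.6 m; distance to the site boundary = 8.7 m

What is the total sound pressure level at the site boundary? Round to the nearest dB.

Apply inverse-square spreading to bring every level to the receiver, then sum 10^(L/10).
transformer: 60.7 − 20·log₁₀(8.8/1.4) = 60.7 − 15.97 = 44.73 dB.
pump: 90.0 − 20·log₁₀(8.7/1.6) = 90.0 − 14.71 = 75.29 dB.
Σ 10^(L/10) = 3.385e+07 → L_total = 10·log₁₀(3.385e+07) = 75.30 dB.

75 dB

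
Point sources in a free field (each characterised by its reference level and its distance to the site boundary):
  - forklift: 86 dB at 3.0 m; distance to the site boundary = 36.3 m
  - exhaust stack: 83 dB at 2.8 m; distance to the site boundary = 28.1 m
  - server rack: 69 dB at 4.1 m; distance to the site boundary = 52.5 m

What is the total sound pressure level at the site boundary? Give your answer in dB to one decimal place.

66.8 dB

First find each source's level at the receiver (point-source: −20·log₁₀(r/r_ref)), then combine on an intensity basis.
forklift: 86 − 20·log₁₀(36.3/3.0) = 86 − 21.66 = 64.34 dB.
exhaust stack: 83 − 20·log₁₀(28.1/2.8) = 83 − 20.03 = 62.97 dB.
server rack: 69 − 20·log₁₀(52.5/4.1) = 69 − 22.15 = 46.85 dB.
Σ 10^(L/10) = 4.749e+06 → L_total = 10·log₁₀(4.749e+06) = 66.77 dB.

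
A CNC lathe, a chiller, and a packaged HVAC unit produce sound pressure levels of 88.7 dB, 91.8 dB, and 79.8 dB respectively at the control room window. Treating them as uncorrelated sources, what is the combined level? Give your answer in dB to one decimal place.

93.7 dB

For uncorrelated sources the intensities add, so convert each level to linear form, sum, and take 10·log₁₀ of the total.
Σ 10^(L/10) = 10^(88.7/10) + 10^(91.8/10) + 10^(79.8/10) = 2.350e+09.
L_total = 10·log₁₀(2.350e+09) = 93.71 dB.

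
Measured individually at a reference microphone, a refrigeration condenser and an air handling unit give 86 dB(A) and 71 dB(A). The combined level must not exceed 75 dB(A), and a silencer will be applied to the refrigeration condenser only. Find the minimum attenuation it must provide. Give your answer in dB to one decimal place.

Everything except the refrigeration condenser sums to 10^(71/10) = 1.259e+07 in linear terms, 71.00 dB(A).
To meet 75 dB(A) overall, the treated refrigeration condenser may contribute at most 10^(75/10) − 1.259e+07 = 1.903e+07, i.e. 72.80 dB(A).
Required insertion loss = 86 − 72.80 = 13.20 dB.

13.2 dB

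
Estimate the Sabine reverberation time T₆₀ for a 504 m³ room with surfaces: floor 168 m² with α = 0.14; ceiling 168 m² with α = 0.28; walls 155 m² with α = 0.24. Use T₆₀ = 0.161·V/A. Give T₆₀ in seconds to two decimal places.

Summing Sᵢαᵢ: 168·0.14 + 168·0.28 + 155·0.24 = 107.76 m².
T₆₀ = 0.161·V/A = 0.161·504/107.76 = 0.753 s.

0.75 s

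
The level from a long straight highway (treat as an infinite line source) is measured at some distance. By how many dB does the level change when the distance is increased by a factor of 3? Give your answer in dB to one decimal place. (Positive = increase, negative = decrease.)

-4.8 dB

With cylindrical spreading the level changes by −10·log₁₀(r₂/r₁).
ΔL = −10·log₁₀(3) = -4.77 dB.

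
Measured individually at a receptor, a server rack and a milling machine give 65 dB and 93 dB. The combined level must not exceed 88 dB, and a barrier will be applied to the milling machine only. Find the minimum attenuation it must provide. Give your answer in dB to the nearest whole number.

Everything except the milling machine sums to 10^(65/10) = 3.162e+06 in linear terms, 65.00 dB.
The limit corresponds to 10^(88/10) = 6.310e+08; subtracting the fixed part leaves 6.278e+08 for the milling machine, i.e. 87.98 dB.
Required insertion loss = 93 − 87.98 = 5.02 dB.

5 dB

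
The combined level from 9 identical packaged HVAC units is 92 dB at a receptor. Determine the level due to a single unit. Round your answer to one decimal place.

82.5 dB

9 equal contributions raise the level by 10·log₁₀ 9 = 9.542 dB, so each unit alone gives 92 − 9.542.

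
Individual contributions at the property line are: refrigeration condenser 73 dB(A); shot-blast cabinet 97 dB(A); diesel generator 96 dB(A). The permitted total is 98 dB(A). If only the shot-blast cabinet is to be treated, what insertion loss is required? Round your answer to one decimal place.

3.4 dB

The untreated sources together contribute 10^(73/10) + 10^(96/10) = 4.001e+09, i.e. 96.02 dB(A).
To meet 98 dB(A) overall, the treated shot-blast cabinet may contribute at most 10^(98/10) − 4.001e+09 = 2.309e+09, i.e. 93.63 dB(A).
Required insertion loss = 97 − 93.63 = 3.37 dB.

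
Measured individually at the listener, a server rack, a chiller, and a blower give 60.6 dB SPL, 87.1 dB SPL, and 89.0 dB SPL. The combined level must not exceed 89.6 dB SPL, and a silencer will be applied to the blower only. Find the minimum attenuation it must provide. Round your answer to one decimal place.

3.0 dB

The untreated sources together contribute 10^(60.6/10) + 10^(87.1/10) = 5.140e+08, i.e. 87.11 dB SPL.
The limit corresponds to 10^(89.6/10) = 9.120e+08; subtracting the fixed part leaves 3.980e+08 for the blower, i.e. 86.00 dB SPL.
Required insertion loss = 89.0 − 86.00 = 3.00 dB.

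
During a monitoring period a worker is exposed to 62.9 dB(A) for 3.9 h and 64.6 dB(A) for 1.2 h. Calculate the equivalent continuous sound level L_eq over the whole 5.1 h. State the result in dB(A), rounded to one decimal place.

The energy average is taken in the linear domain: L_eq = 10·log₁₀[(Σ tᵢ·10^(Lᵢ/10))/T], T = 5.1 h.
Σ tᵢ·10^(Lᵢ/10) = 3.9·10^(62.9/10) + 1.2·10^(64.6/10) = 1.107e+07.
L_eq = 10·log₁₀(1.107e+07/5.1) = 63.36 dB(A).

63.4 dB(A)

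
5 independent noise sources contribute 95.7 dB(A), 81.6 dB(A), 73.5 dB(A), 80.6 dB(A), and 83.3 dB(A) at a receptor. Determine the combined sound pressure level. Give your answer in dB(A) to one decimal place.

96.2 dB(A)

For uncorrelated sources the intensities add, so convert each level to linear form, sum, and take 10·log₁₀ of the total.
Σ 10^(L/10) = 10^(95.7/10) + 10^(81.6/10) + 10^(73.5/10) + 10^(80.6/10) + 10^(83.3/10) = 4.211e+09.
L_total = 10·log₁₀(4.211e+09) = 96.24 dB(A).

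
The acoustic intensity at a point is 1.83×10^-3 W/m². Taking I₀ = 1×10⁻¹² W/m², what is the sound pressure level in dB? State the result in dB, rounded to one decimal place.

I/I₀ = 1.83×10^-3/10⁻¹² = 1.83×10^9, and L = 10·log₁₀(I/I₀).
L = 10·(0.2625 + 9) = 92.62 dB.

92.6 dB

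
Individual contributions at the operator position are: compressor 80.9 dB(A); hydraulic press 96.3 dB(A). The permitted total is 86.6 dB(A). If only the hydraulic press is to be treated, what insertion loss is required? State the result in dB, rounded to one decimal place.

11.1 dB

Everything except the hydraulic press sums to 10^(80.9/10) = 1.230e+08 in linear terms, 80.90 dB(A).
The limit corresponds to 10^(86.6/10) = 4.571e+08; subtracting the fixed part leaves 3.341e+08 for the hydraulic press, i.e. 85.24 dB(A).
So the hydraulic press must be reduced from 96.3 to 85.24 dB(A): IL = 11.06 dB.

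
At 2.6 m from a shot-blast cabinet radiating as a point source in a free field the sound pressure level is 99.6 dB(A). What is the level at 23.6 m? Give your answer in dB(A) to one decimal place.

Spherical spreading from a point source gives a 20·log₁₀(r₂/r₁) drop.
L₂ = 99.6 − 20·log₁₀(23.6/2.6) = 99.6 − 19.159 = 80.44 dB(A).

80.4 dB(A)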